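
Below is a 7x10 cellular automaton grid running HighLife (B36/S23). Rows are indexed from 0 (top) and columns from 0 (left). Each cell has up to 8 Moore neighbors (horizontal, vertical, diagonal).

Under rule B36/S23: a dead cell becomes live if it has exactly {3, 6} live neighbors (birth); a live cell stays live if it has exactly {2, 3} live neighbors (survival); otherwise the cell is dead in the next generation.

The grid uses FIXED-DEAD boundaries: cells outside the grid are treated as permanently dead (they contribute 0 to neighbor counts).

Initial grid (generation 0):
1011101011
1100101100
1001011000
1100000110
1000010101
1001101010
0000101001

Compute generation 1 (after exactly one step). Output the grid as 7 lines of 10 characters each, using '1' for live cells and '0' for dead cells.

Answer: 1011101010
1000010010
0010110010
1100110110
1000110001
0001101011
0001100100

Derivation:
Simulating step by step:
Generation 0 (given above): 32 live cells
Generation 1: 31 live cells
(generation 1 grid is the final answer)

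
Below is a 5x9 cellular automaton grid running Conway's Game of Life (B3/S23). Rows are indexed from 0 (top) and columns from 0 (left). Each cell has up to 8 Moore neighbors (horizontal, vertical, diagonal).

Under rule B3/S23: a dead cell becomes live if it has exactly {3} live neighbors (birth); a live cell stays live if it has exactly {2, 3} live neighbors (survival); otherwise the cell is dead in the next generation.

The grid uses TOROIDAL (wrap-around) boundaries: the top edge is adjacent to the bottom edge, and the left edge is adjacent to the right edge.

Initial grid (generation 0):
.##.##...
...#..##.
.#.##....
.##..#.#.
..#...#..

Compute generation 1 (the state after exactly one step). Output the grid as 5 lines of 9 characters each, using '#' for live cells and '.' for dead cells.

Answer: .##.##.#.
.#....#..
.#.###.#.
.#..###..
....#.#..

Derivation:
Simulating step by step:
Generation 0 (given above): 16 live cells
Generation 1: 18 live cells
(generation 1 grid is the final answer)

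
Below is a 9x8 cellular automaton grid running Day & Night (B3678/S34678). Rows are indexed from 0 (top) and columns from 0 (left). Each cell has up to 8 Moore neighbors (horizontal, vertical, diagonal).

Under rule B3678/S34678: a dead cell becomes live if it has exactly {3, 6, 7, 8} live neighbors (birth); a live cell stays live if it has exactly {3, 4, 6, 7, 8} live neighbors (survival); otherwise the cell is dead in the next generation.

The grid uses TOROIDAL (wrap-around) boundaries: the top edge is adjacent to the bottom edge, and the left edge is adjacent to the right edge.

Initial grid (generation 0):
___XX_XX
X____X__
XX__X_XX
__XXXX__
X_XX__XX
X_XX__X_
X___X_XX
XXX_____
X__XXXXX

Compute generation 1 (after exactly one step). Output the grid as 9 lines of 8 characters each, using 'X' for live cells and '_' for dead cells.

Answer: ___X_X__
XX_X_X_X
XXX_X_XX
__X_XX_X
___X__XX
X_XXX_XX
XX___X__
_X_____X
X__XXXX_

Derivation:
Simulating step by step:
Generation 0 (given above): 37 live cells
Generation 1: 36 live cells
(generation 1 grid is the final answer)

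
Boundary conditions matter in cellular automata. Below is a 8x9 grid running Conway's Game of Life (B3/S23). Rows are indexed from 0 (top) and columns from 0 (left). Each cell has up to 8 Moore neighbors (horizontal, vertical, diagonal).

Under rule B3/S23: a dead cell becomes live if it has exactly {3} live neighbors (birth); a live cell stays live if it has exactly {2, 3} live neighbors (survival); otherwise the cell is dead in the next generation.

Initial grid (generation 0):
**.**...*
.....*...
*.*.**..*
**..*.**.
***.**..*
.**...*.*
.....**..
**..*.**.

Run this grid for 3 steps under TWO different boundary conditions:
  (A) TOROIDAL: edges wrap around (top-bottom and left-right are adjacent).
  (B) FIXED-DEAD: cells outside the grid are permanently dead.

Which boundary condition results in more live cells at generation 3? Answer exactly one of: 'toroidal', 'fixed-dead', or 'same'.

Under TOROIDAL boundary, generation 3:
.....*...
*....***.
...*...**
........*
.........
...**..**
...**.*.*
.....*...
Population = 18

Under FIXED-DEAD boundary, generation 3:
.........
..*..**..
...*...**
..*.....*
......*..
....*....
...****..
......*..
Population = 15

Comparison: toroidal=18, fixed-dead=15 -> toroidal

Answer: toroidal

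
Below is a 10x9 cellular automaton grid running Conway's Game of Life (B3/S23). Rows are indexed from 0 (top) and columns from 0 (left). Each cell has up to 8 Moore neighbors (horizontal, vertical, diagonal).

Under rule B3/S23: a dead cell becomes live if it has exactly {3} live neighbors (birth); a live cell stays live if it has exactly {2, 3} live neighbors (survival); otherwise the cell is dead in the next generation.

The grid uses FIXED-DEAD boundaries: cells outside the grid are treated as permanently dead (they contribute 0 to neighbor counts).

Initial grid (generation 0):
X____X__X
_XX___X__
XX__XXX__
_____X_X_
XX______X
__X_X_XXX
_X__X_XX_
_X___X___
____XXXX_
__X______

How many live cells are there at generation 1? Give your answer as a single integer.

Simulating step by step:
Generation 0 (given above): 32 live cells
Generation 1: 31 live cells
_X_______
__X_X_XX_
XXX_X__X_
____XX_X_
_X___X__X
X_XX__X_X
_XXXX___X
_________
____XXX__
_____XX__
Population at generation 1: 31

Answer: 31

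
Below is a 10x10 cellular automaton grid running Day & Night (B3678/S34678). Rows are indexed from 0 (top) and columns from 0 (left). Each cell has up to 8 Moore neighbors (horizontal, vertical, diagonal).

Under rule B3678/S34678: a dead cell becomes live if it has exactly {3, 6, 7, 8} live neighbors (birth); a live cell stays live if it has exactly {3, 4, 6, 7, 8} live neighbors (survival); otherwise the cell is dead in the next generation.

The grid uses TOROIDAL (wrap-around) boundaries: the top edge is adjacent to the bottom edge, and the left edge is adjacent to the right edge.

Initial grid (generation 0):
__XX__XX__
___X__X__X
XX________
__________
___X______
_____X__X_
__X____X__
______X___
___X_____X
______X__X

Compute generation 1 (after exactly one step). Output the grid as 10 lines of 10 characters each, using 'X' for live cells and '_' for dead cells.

Answer: _____XXXX_
XX_____X__
__________
__________
__________
__________
______X___
__________
__________
__XX___XX_

Derivation:
Simulating step by step:
Generation 0 (given above): 19 live cells
Generation 1: 12 live cells
(generation 1 grid is the final answer)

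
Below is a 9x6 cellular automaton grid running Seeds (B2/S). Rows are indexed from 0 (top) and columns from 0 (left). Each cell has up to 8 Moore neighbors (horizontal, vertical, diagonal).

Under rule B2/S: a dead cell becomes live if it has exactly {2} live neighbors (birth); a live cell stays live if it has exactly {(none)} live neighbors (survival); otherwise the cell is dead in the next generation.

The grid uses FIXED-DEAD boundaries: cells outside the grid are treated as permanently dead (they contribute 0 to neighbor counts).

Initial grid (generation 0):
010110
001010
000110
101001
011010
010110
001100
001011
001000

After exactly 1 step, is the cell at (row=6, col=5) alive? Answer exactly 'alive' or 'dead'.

Simulating step by step:
Generation 0 (given above): 22 live cells
Generation 1: 7 live cells
000001
010000
000000
000000
000000
100001
000000
000000
010011

Cell (6,5) at generation 1: 0 -> dead

Answer: dead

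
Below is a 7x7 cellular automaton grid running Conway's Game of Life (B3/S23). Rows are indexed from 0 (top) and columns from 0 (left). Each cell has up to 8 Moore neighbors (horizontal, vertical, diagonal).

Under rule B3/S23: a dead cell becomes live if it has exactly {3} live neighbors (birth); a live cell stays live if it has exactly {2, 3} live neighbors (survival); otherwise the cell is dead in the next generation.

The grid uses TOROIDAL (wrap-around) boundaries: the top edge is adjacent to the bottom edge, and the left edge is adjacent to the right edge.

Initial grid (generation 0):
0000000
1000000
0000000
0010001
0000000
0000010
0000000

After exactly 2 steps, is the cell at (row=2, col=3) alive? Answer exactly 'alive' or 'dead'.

Answer: dead

Derivation:
Simulating step by step:
Generation 0 (given above): 4 live cells
Generation 1: 0 live cells
0000000
0000000
0000000
0000000
0000000
0000000
0000000
Generation 2: 0 live cells
0000000
0000000
0000000
0000000
0000000
0000000
0000000

Cell (2,3) at generation 2: 0 -> dead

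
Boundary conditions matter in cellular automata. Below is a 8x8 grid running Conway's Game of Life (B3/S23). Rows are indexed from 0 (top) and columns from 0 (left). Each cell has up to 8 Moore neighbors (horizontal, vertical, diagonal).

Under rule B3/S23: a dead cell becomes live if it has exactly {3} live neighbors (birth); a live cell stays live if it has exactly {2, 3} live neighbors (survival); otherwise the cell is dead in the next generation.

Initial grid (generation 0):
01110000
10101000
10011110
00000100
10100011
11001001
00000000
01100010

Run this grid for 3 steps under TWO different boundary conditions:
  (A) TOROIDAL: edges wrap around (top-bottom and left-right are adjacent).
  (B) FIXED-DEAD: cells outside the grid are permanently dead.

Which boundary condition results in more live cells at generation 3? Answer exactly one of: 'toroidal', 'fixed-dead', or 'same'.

Under TOROIDAL boundary, generation 3:
00000001
01100010
01100011
00001000
00100000
00000100
00100010
00000000
Population = 13

Under FIXED-DEAD boundary, generation 3:
01100000
10000000
00101000
00101110
10000100
10000010
00000000
00000000
Population = 13

Comparison: toroidal=13, fixed-dead=13 -> same

Answer: same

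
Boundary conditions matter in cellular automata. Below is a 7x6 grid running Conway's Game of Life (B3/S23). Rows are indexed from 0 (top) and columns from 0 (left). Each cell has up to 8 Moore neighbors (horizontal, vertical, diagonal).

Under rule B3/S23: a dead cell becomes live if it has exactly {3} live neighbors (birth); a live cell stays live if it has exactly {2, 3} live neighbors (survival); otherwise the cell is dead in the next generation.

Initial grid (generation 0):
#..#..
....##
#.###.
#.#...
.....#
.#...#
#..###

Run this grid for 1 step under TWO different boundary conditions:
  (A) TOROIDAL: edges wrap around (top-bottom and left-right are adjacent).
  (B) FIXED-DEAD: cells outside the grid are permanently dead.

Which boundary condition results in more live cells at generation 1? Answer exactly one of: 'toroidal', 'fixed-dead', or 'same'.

Under TOROIDAL boundary, generation 1:
#..#..
###...
#.#.#.
#.#.#.
.#...#
......
.###..
Population = 16

Under FIXED-DEAD boundary, generation 1:
....#.
.##..#
..#.##
..#.#.
.#....
.....#
....##
Population = 13

Comparison: toroidal=16, fixed-dead=13 -> toroidal

Answer: toroidal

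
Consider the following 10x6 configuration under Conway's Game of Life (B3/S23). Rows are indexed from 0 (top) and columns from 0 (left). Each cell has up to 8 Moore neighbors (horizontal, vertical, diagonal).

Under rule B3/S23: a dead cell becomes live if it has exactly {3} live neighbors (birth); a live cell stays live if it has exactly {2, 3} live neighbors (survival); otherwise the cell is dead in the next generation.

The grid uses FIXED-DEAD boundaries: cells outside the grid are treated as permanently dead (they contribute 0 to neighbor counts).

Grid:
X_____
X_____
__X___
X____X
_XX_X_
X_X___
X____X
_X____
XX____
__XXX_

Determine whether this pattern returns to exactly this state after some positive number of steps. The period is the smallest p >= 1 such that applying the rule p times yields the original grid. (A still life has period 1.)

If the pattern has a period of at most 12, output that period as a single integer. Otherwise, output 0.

Simulating and comparing each generation to the original:
Gen 0 (original, given above): 18 live cells
Gen 1: 18 live cells, differs from original
Gen 2: 15 live cells, differs from original
Gen 3: 13 live cells, differs from original
Gen 4: 12 live cells, differs from original
Gen 5: 14 live cells, differs from original
Gen 6: 13 live cells, differs from original
Gen 7: 13 live cells, differs from original
Gen 8: 13 live cells, differs from original
Gen 9: 14 live cells, differs from original
Gen 10: 12 live cells, differs from original
Gen 11: 16 live cells, differs from original
Gen 12: 16 live cells, differs from original
No period found within 12 steps.

Answer: 0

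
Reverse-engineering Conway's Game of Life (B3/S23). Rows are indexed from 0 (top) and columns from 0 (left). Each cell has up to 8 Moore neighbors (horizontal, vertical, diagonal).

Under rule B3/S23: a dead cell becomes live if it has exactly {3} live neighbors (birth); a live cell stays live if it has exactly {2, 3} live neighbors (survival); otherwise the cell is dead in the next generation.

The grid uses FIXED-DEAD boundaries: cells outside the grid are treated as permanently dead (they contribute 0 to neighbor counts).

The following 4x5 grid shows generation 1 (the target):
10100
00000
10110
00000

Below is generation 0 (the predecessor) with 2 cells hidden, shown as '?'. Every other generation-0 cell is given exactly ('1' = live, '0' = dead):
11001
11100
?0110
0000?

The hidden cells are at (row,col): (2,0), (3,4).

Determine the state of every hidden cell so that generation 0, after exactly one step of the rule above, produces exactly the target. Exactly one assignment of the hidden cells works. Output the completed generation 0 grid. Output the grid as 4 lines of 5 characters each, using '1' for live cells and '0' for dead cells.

Answer: 11001
11100
10110
00000

Derivation:
Hidden generation-0 cells (in order): (2,0), (3,4).
A hidden cell only influences target cells in its own 3x3 neighborhood. Try each of the 2^2 = 4 assignments, step the completed generation 0 forward once under B3/S23, and compare with the target:
  (2,0)=0 (3,4)=0 -> step gives (1,0)='1' but target has '0' -> reject
  (2,0)=0 (3,4)=1 -> step gives (1,0)='1' but target has '0' -> reject
  (2,0)=1 (3,4)=0 -> step reproduces the target at every cell -> ACCEPT
  (2,0)=1 (3,4)=1 -> step gives (3,3)='1' but target has '0' -> reject
Unique solution: (2,0)=live, (3,4)=dead.
Check: live-neighbor counts of every cell in the completed generation 0:
34320
46442
25321
12221
Applying B3/S23 to generation 0 with these counts gives:
10100
00000
10110
00000
which matches the target exactly.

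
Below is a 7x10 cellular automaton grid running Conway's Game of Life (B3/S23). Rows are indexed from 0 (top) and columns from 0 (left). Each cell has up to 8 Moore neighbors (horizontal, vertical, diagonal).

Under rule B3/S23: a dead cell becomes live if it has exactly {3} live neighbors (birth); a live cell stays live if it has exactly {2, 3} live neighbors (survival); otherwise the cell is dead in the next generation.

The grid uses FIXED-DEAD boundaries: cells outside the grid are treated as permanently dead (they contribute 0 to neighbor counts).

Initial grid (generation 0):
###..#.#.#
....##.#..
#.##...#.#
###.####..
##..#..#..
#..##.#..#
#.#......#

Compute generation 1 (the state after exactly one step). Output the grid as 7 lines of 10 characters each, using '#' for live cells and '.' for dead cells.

Answer: .#..##..#.
#...##.#..
#.#....#..
....##.#..
.......##.
#.####..#.
.#.#......

Derivation:
Simulating step by step:
Generation 0 (given above): 33 live cells
Generation 1: 24 live cells
(generation 1 grid is the final answer)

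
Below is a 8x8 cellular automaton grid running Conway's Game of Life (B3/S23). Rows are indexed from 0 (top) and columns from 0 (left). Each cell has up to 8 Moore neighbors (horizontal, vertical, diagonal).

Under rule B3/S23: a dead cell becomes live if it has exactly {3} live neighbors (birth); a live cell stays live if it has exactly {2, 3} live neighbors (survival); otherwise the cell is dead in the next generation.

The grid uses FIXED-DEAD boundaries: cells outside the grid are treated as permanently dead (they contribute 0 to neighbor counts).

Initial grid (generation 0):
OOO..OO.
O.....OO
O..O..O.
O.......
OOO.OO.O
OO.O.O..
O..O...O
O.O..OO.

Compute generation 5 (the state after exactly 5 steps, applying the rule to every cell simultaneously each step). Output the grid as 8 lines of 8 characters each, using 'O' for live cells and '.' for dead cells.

Simulating step by step:
Generation 0 (given above): 29 live cells
Generation 1: 30 live cells
OO...OOO
O.O....O
OO....OO
O.OOOOO.
..OOOOO.
...O.O..
O..O.O..
.O....O.
Generation 2: 14 live cells
OO....OO
..O..O..
O...O..O
O.......
.O......
........
..O..OO.
........
Generation 3: 8 live cells
.O....O.
O....O.O
.O......
OO......
........
........
........
........
Generation 4: 7 live cells
......O.
OO....O.
.O......
OO......
........
........
........
........
Generation 5: 5 live cells
(generation 5 grid is the final answer)

Answer: ........
OO......
..O.....
OO......
........
........
........
........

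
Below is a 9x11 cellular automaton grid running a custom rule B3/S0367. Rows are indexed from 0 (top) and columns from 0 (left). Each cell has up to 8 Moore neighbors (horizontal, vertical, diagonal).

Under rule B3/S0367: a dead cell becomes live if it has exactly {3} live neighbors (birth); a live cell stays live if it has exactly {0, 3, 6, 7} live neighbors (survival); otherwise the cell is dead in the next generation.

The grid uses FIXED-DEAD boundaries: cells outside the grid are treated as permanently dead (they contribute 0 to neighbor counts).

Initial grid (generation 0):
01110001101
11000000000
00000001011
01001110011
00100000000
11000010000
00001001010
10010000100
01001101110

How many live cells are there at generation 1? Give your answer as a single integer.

Simulating step by step:
Generation 0 (given above): 33 live cells
Generation 1: 25 live cells
11100000001
01000001001
11000110111
00000000111
10000010000
00000000000
11000000100
00000110000
00000000100
Population at generation 1: 25

Answer: 25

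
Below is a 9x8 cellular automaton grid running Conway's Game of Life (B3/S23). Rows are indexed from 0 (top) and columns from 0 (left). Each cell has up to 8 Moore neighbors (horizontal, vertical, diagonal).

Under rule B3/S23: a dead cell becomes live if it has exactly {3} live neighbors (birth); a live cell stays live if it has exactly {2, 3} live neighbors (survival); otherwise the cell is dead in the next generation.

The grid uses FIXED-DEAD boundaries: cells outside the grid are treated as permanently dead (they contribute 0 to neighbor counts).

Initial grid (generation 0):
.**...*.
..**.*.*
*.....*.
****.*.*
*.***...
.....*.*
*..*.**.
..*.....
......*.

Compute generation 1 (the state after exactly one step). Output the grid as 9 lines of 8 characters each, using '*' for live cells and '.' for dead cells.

Answer: .***..*.
..**.*.*
*....*.*
*....**.
*....*..
.**..*..
....***.
.....**.
........

Derivation:
Simulating step by step:
Generation 0 (given above): 27 live cells
Generation 1: 24 live cells
(generation 1 grid is the final answer)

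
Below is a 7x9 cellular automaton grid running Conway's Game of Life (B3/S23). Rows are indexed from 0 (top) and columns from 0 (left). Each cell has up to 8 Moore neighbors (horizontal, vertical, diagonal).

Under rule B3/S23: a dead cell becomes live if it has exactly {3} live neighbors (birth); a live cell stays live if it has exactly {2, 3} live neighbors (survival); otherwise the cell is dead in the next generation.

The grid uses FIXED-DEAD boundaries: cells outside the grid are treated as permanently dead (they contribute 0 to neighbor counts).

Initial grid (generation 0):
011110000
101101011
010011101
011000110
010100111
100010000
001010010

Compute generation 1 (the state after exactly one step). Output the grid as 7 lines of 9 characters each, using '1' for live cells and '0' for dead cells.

Simulating step by step:
Generation 0 (given above): 29 live cells
Generation 1: 25 live cells
(generation 1 grid is the final answer)

Answer: 010010000
100000011
100010001
110110000
110101101
011011101
000100000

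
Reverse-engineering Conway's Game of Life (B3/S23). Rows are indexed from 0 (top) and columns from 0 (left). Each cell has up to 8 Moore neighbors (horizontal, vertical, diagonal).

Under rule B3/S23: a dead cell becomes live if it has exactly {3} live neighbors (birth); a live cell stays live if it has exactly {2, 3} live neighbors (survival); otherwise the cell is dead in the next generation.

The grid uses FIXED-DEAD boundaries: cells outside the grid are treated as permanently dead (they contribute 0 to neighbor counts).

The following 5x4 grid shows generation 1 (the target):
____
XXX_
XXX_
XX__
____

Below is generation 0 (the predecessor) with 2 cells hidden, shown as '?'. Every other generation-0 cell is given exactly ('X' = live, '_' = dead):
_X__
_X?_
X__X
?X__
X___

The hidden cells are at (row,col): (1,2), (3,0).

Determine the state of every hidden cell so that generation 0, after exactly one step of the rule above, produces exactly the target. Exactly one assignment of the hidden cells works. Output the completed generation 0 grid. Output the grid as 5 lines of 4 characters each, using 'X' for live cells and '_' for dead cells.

Hidden generation-0 cells (in order): (1,2), (3,0).
A hidden cell only influences target cells in its own 3x3 neighborhood. Try each of the 2^2 = 4 assignments, step the completed generation 0 forward once under B3/S23, and compare with the target:
  (1,2)=_ (3,0)=_ -> step reproduces the target at every cell -> ACCEPT
  (1,2)=_ (3,0)=X -> step gives (2,1)='_' but target has 'X' -> reject
  (1,2)=X (3,0)=_ -> step gives (0,1)='X' but target has '_' -> reject
  (1,2)=X (3,0)=X -> step gives (0,1)='X' but target has '_' -> reject
Unique solution: (1,2)=dead, (3,0)=dead.
Check: live-neighbor counts of every cell in the completed generation 0:
2120
3231
2330
3221
1210
Applying B3/S23 to generation 0 with these counts gives:
____
XXX_
XXX_
XX__
____
which matches the target exactly.

Answer: _X__
_X__
X__X
_X__
X___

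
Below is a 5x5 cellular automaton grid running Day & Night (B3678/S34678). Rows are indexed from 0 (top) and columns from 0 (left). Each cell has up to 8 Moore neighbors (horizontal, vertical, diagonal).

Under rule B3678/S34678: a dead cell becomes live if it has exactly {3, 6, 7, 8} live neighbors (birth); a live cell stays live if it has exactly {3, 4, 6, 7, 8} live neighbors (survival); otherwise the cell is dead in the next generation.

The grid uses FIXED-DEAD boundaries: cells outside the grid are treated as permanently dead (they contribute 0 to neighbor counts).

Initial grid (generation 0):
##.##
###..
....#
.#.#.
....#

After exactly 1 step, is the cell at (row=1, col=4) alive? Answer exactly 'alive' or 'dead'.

Simulating step by step:
Generation 0 (given above): 11 live cells
Generation 1: 9 live cells
##...
###.#
#..#.
....#
.....

Cell (1,4) at generation 1: 1 -> alive

Answer: alive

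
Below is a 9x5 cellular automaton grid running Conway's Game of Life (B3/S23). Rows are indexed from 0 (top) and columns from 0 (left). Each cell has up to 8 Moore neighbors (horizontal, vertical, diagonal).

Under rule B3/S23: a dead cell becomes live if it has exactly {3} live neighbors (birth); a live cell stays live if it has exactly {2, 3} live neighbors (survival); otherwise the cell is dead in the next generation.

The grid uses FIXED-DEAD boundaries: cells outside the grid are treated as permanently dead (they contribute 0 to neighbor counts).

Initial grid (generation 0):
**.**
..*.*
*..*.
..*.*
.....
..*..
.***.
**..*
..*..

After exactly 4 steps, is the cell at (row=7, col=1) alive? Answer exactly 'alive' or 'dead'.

Answer: alive

Derivation:
Simulating step by step:
Generation 0 (given above): 18 live cells
Generation 1: 19 live cells
.****
*.*.*
.**.*
...*.
...*.
.***.
*..*.
*....
.*...
Generation 2: 19 live cells
.**.*
*...*
.**.*
...**
...**
.*.**
*..*.
**...
.....
Generation 3: 12 live cells
.*.*.
*...*
.**.*
.....
.....
.....
*..**
**...
.....
Generation 4: 8 live cells
.....
*...*
.*.*.
.....
.....
.....
**...
**...
.....

Cell (7,1) at generation 4: 1 -> alive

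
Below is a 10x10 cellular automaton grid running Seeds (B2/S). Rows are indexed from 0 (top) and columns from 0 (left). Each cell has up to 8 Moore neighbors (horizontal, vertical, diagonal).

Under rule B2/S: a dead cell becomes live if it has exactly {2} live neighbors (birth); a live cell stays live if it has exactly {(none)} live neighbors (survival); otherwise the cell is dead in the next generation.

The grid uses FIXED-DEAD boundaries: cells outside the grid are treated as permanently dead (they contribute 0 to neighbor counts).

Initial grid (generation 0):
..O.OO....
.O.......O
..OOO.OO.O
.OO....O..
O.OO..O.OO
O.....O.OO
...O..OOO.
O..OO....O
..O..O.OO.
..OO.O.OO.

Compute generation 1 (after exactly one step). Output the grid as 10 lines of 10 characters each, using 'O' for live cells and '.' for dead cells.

Simulating step by step:
Generation 0 (given above): 41 live cells
Generation 1: 14 live cells
(generation 1 grid is the final answer)

Answer: .O.O......
.......O..
O....O....
O.........
.....O....
....O.....
OOO.......
.O........
..........
.O.......O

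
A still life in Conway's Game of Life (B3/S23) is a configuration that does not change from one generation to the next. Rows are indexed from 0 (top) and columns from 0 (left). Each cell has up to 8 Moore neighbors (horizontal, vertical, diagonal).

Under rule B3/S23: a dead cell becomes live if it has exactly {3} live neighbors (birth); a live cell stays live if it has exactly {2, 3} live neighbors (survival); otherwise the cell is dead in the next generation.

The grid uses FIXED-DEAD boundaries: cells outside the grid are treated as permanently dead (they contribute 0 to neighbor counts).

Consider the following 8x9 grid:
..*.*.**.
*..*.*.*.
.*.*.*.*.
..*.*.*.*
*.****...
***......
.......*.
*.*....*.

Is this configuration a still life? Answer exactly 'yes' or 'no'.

Compute generation 1 and compare to generation 0 (given above):
Generation 1:
...*****.
.*.*.*.**
.*.*.*.**
......**.
*...**...
*.*.*....
*.*......
.........
Cell (0,2) differs: gen0=1 vs gen1=0 -> NOT a still life.

Answer: no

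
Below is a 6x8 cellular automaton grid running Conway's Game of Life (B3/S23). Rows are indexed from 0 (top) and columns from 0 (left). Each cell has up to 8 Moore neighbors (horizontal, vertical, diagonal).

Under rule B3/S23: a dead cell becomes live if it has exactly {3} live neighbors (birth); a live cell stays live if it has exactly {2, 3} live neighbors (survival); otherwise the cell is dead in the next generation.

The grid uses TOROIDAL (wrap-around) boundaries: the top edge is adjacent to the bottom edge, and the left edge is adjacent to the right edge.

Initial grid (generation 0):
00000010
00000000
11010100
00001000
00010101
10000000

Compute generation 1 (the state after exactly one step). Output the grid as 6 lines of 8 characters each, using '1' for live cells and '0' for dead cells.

Answer: 00000000
00000000
00001000
10110110
00001000
00000011

Derivation:
Simulating step by step:
Generation 0 (given above): 10 live cells
Generation 1: 9 live cells
(generation 1 grid is the final answer)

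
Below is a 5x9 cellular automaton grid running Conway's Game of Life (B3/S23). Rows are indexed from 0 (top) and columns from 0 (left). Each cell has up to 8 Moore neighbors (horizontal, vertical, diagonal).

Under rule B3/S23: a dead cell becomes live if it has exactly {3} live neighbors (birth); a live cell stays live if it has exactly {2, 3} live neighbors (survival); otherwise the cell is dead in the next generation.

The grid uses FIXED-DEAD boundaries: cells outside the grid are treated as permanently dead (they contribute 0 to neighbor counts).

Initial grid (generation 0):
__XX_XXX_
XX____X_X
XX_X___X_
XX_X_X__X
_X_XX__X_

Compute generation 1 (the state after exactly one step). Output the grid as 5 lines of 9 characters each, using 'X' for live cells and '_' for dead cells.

Answer: _XX__XXX_
X__XXX__X
____X_XXX
___X__XXX
XX_XX____

Derivation:
Simulating step by step:
Generation 0 (given above): 22 live cells
Generation 1: 22 live cells
(generation 1 grid is the final answer)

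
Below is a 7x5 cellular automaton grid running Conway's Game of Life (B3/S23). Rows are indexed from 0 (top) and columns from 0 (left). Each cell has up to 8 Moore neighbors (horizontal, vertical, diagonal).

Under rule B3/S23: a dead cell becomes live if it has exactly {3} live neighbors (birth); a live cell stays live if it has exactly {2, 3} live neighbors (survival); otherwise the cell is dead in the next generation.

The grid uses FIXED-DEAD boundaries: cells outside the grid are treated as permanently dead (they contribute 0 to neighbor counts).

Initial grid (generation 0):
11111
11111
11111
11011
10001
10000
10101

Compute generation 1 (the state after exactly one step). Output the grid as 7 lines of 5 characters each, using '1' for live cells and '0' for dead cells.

Simulating step by step:
Generation 0 (given above): 25 live cells
Generation 1: 8 live cells
(generation 1 grid is the final answer)

Answer: 10001
00000
00000
00000
10011
10010
01000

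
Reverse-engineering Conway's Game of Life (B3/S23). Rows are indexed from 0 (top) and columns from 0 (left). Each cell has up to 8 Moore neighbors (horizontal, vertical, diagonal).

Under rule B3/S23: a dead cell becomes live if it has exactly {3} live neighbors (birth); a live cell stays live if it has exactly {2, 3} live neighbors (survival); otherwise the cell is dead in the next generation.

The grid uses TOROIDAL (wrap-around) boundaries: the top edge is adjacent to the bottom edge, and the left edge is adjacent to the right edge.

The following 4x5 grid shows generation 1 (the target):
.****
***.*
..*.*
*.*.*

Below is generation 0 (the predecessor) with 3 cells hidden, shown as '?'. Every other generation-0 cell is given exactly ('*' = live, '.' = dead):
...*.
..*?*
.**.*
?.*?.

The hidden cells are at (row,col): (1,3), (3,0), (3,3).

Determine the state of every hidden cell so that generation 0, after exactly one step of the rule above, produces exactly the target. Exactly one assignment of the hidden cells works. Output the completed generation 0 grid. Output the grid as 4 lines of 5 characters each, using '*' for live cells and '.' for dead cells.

Hidden generation-0 cells (in order): (1,3), (3,0), (3,3).
A hidden cell only influences target cells in its own 3x3 neighborhood. Try each of the 2^3 = 8 assignments, step the completed generation 0 forward once under B3/S23, and compare with the target:
  (1,3)=. (3,0)=. (3,3)=. -> step gives (0,1)='.' but target has '*' -> reject
  (1,3)=. (3,0)=. (3,3)=* -> step gives (0,1)='.' but target has '*' -> reject
  (1,3)=. (3,0)=* (3,3)=. -> step reproduces the target at every cell -> ACCEPT
  (1,3)=. (3,0)=* (3,3)=* -> step gives (0,2)='.' but target has '*' -> reject
  (1,3)=* (3,0)=. (3,3)=. -> step gives (0,1)='.' but target has '*' -> reject
  (1,3)=* (3,0)=. (3,3)=* -> step gives (0,1)='.' but target has '*' -> reject
  (1,3)=* (3,0)=* (3,3)=. -> step gives (0,2)='.' but target has '*' -> reject
  (1,3)=* (3,0)=* (3,3)=* -> step gives (0,2)='.' but target has '*' -> reject
Unique solution: (1,3)=dead, (3,0)=live, (3,3)=dead.
Check: live-neighbor counts of every cell in the completed generation 0:
23333
33352
44352
24343
Applying B3/S23 to generation 0 with these counts gives:
.****
***.*
..*.*
*.*.*
which matches the target exactly.

Answer: ...*.
..*.*
.**.*
*.*..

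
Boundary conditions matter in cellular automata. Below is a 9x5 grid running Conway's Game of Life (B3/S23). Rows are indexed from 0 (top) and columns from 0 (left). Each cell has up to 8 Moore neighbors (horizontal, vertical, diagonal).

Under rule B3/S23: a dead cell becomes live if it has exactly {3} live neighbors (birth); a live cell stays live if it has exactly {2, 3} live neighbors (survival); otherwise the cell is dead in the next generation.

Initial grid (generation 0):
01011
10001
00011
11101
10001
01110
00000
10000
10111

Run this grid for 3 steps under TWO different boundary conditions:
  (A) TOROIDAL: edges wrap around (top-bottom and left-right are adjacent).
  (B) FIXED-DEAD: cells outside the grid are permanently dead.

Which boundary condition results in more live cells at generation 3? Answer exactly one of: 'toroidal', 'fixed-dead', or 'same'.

Answer: toroidal

Derivation:
Under TOROIDAL boundary, generation 3:
10010
00000
00010
01100
01101
10011
10010
01001
10111
Population = 19

Under FIXED-DEAD boundary, generation 3:
00110
01100
10100
10000
10001
11000
10100
11000
00000
Population = 15

Comparison: toroidal=19, fixed-dead=15 -> toroidal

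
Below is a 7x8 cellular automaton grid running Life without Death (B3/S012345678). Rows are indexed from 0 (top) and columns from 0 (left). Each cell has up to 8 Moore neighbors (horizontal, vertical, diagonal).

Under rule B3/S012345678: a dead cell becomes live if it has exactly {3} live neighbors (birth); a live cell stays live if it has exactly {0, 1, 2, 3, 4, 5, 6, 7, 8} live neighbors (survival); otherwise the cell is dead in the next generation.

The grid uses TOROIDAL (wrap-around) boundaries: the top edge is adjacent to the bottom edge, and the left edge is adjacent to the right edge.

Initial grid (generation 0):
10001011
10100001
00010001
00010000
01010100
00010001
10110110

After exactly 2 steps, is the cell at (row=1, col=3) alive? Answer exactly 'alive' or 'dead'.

Simulating step by step:
Generation 0 (given above): 20 live cells
Generation 1: 29 live cells
10101011
11110001
10110001
00010000
01010100
11010101
11110110
Generation 2: 34 live cells
10101011
11111001
10111001
11010000
01010110
11010101
11110110

Cell (1,3) at generation 2: 1 -> alive

Answer: alive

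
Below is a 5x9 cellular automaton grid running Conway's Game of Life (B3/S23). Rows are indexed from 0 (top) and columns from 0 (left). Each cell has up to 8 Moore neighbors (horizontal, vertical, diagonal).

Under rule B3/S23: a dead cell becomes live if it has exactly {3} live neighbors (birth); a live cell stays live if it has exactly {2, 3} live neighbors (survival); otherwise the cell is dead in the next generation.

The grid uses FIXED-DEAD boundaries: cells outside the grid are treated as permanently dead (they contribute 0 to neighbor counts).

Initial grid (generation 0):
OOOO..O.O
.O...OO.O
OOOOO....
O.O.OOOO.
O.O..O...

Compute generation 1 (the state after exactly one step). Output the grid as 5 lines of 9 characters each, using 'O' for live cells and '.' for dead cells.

Simulating step by step:
Generation 0 (given above): 24 live cells
Generation 1: 13 live cells
(generation 1 grid is the final answer)

Answer: OOO..OO..
.....OO..
O........
O.....O..
...OOO...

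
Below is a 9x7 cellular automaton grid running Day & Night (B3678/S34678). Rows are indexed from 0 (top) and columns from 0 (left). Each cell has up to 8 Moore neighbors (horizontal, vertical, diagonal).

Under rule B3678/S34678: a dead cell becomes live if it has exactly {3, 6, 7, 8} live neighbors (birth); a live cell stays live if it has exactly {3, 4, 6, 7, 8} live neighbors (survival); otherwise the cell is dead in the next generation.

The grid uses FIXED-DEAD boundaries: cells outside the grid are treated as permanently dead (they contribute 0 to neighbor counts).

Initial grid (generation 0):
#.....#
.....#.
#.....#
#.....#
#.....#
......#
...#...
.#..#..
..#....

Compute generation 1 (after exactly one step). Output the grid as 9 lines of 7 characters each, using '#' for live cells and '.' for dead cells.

Simulating step by step:
Generation 0 (given above): 14 live cells
Generation 1: 7 live cells
(generation 1 grid is the final answer)

Answer: .......
......#
.....#.
.#...#.
.....#.
.......
.......
..##...
.......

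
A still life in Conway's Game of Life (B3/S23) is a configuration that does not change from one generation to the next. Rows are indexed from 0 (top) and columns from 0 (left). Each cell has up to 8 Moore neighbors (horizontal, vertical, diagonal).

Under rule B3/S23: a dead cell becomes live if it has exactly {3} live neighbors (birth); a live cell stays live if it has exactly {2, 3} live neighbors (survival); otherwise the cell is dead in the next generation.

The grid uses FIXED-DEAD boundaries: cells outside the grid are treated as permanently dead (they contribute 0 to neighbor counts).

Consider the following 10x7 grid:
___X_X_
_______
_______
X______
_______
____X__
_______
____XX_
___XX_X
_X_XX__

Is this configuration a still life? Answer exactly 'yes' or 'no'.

Compute generation 1 and compare to generation 0 (given above):
Generation 1:
_______
_______
_______
_______
_______
_______
____XX_
___XXX_
__X____
__XXXX_
Cell (0,3) differs: gen0=1 vs gen1=0 -> NOT a still life.

Answer: no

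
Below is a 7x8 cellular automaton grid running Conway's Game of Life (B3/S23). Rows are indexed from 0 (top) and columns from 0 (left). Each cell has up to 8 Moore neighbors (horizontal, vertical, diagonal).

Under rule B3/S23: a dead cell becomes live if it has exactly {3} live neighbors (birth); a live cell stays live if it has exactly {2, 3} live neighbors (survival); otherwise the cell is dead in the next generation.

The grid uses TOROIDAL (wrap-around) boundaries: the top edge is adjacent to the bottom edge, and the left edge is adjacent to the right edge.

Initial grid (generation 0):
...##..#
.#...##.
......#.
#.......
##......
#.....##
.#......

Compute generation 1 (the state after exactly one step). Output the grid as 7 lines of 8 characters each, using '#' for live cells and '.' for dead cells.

Answer: #.#.###.
....####
.....###
##.....#
.#......
.......#
......#.

Derivation:
Simulating step by step:
Generation 0 (given above): 14 live cells
Generation 1: 18 live cells
(generation 1 grid is the final answer)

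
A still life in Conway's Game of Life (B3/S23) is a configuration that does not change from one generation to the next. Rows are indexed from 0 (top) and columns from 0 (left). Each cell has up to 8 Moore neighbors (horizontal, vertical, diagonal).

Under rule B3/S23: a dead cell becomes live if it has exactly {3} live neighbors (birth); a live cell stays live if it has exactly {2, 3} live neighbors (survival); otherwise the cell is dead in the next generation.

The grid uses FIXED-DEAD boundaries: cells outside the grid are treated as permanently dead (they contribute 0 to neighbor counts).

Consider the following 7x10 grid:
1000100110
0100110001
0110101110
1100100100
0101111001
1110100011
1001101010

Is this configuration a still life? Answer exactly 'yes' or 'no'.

Compute generation 1 and compare to generation 0 (given above):
Generation 1:
0000110010
1110100001
0010101110
1000000000
0000001101
1000001011
1011110111
Cell (0,0) differs: gen0=1 vs gen1=0 -> NOT a still life.

Answer: no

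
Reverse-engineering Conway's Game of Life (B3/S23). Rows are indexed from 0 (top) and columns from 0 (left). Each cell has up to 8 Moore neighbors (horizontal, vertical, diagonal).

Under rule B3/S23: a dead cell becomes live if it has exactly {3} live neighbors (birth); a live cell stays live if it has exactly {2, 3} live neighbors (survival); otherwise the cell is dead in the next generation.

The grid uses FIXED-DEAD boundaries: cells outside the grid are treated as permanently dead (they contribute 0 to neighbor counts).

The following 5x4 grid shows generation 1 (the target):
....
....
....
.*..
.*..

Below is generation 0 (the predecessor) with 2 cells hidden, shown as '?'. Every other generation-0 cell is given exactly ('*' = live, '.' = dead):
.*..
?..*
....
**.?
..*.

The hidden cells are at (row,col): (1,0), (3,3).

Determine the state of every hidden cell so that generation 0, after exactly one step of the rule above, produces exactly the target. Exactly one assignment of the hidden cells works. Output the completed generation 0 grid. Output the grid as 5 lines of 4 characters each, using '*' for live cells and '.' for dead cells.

Hidden generation-0 cells (in order): (1,0), (3,3).
A hidden cell only influences target cells in its own 3x3 neighborhood. Try each of the 2^2 = 4 assignments, step the completed generation 0 forward once under B3/S23, and compare with the target:
  (1,0)=. (3,3)=. -> step reproduces the target at every cell -> ACCEPT
  (1,0)=. (3,3)=* -> step gives (2,2)='*' but target has '.' -> reject
  (1,0)=* (3,3)=. -> step gives (2,0)='*' but target has '.' -> reject
  (1,0)=* (3,3)=* -> step gives (2,0)='*' but target has '.' -> reject
Unique solution: (1,0)=dead, (3,3)=dead.
Check: live-neighbor counts of every cell in the completed generation 0:
1021
1120
2221
1221
2311
Applying B3/S23 to generation 0 with these counts gives:
....
....
....
.*..
.*..
which matches the target exactly.

Answer: .*..
...*
....
**..
..*.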